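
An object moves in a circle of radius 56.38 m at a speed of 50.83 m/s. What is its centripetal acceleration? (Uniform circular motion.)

a_c = v²/r = 50.83²/56.38 = 2583.6889/56.38 = 45.83 m/s²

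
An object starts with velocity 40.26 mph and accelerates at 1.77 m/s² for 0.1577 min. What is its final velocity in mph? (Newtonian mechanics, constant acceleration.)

v₀ = 40.26 mph × 0.44704 = 17.9978 m/s
t = 0.1577 min × 60.0 = 9.462 s
v = v₀ + a × t = 17.9978 + 1.77 × 9.462 = 34.7455 m/s
v = 34.7455 m/s / 0.44704 = 77.72 mph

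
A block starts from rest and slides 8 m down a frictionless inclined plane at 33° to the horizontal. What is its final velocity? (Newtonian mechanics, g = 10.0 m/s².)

a = g sin(θ) = 10.0 × sin(33°) = 5.4464 m/s²
v = √(2ad) = √(2 × 5.4464 × 8) = 9.34 m/s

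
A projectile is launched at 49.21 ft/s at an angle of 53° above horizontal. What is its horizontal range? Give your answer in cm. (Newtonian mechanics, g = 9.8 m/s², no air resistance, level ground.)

v₀ = 49.21 ft/s × 0.3048 = 14.9992 m/s
R = v₀² × sin(2θ) / g = 14.9992² × sin(2 × 53°) / 9.8 = 224.976 × 0.961262 / 9.8 = 22.0674 m
R = 22.0674 m / 0.01 = 2207 cm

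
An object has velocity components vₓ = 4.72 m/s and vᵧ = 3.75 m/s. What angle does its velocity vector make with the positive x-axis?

θ = arctan(vᵧ/vₓ) = arctan(3.75/4.72) = 38.47°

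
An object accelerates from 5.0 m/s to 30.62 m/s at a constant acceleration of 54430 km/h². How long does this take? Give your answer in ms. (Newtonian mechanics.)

a = 54430 km/h² × 7.716049382716049e-05 = 4.19985 m/s²
t = (v - v₀) / a = (30.62 - 5.0) / 4.19985 = 6.10022 s
t = 6.10022 s / 0.001 = 6100 ms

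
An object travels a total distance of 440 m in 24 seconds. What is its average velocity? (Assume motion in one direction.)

v_avg = Δd / Δt = 440 / 24 = 18.33 m/s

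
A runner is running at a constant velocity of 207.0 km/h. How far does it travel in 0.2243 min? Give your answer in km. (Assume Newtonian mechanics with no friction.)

v = 207.0 km/h × 0.2777777777777778 = 57.5 m/s
t = 0.2243 min × 60.0 = 13.458 s
d = v × t = 57.5 × 13.458 = 773.835 m
d = 773.835 m / 1000.0 = 0.7738 km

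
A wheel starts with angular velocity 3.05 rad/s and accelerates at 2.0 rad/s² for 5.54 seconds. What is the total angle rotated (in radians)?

θ = ω₀t + ½αt² = 3.05×5.54 + ½×2.0×5.54² = 47.59 rad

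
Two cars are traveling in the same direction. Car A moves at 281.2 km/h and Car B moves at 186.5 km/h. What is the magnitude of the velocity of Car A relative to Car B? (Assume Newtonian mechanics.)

v_rel = |v_A - v_B| = |281.2 - 186.5| = 94.7 km/h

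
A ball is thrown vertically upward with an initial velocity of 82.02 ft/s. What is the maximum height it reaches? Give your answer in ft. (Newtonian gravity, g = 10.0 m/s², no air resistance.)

v₀ = 82.02 ft/s × 0.3048 = 24.9997 m/s
h_max = v₀² / (2g) = 24.9997² / (2 × 10.0) = 624.985 / 20.0 = 31.2492 m
h_max = 31.2492 m / 0.3048 = 102.5 ft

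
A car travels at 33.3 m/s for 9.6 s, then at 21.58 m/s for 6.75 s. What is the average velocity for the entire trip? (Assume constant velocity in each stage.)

d₁ = v₁t₁ = 33.3 × 9.6 = 319.68 m
d₂ = v₂t₂ = 21.58 × 6.75 = 145.665 m
d_total = 465.345 m, t_total = 16.35 s
v_avg = d_total/t_total = 465.345/16.35 = 28.46 m/s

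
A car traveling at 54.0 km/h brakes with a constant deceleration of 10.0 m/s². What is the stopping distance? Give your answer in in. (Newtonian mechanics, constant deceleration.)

v₀ = 54.0 km/h × 0.2777777777777778 = 15.0 m/s
d = v₀² / (2a) = 15.0² / (2 × 10.0) = 225.0 / 20.0 = 11.25 m
d = 11.25 m / 0.0254 = 442.9 in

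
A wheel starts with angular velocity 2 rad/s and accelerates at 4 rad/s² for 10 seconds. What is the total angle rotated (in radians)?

θ = ω₀t + ½αt² = 2×10 + ½×4×10² = 220.0 rad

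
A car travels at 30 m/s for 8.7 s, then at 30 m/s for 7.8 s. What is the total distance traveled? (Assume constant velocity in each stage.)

d₁ = v₁t₁ = 30 × 8.7 = 261.0 m
d₂ = v₂t₂ = 30 × 7.8 = 234.0 m
d_total = 261.0 + 234.0 = 495.0 m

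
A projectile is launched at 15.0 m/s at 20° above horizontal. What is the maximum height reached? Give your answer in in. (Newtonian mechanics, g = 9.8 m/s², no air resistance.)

H = v₀² × sin²(θ) / (2g) = 15.0² × sin(20°)² / (2 × 9.8) = 225.0 × 0.116978 / 19.6 = 1.34286 m
H = 1.34286 m / 0.0254 = 52.87 in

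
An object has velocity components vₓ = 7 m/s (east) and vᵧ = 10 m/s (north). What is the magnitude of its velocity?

|v| = √(vₓ² + vᵧ²) = √(7² + 10²) = √(149) = 12.21 m/s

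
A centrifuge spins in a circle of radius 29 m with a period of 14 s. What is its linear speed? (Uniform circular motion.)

v = 2πr/T = 2π×29/14 = 13.02 m/s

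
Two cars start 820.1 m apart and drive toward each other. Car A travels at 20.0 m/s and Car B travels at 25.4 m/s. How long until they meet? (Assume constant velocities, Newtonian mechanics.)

Combined speed: v_combined = 20.0 + 25.4 = 45.4 m/s
Time to meet: t = d/v_combined = 820.1/45.4 = 18.06 s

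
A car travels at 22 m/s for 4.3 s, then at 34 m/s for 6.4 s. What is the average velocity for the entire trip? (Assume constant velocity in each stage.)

d₁ = v₁t₁ = 22 × 4.3 = 94.6 m
d₂ = v₂t₂ = 34 × 6.4 = 217.6 m
d_total = 312.2 m, t_total = 10.7 s
v_avg = d_total/t_total = 312.2/10.7 = 29.18 m/s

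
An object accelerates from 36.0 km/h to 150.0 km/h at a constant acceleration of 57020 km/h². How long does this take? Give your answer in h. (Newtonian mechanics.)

v₀ = 36.0 km/h × 0.2777777777777778 = 10.0 m/s
v = 150.0 km/h × 0.2777777777777778 = 41.6667 m/s
a = 57020 km/h² × 7.716049382716049e-05 = 4.39969 m/s²
t = (v - v₀) / a = (41.6667 - 10.0) / 4.39969 = 7.19748 s
t = 7.19748 s / 3600.0 = 0.001999 h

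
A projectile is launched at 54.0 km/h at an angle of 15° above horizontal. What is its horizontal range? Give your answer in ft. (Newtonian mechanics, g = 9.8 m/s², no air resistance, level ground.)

v₀ = 54.0 km/h × 0.2777777777777778 = 15.0 m/s
R = v₀² × sin(2θ) / g = 15.0² × sin(2 × 15°) / 9.8 = 225.0 × 0.5 / 9.8 = 11.4796 m
R = 11.4796 m / 0.3048 = 37.66 ft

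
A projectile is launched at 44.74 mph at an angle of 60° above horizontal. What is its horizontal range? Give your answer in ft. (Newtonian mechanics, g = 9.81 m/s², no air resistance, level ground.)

v₀ = 44.74 mph × 0.44704 = 20.0006 m/s
R = v₀² × sin(2θ) / g = 20.0006² × sin(2 × 60°) / 9.81 = 400.024 × 0.866025 / 9.81 = 35.314 m
R = 35.314 m / 0.3048 = 115.9 ft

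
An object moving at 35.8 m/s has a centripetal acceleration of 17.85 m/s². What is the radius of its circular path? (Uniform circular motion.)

r = v²/a_c = 35.8²/17.85 = 71.8 m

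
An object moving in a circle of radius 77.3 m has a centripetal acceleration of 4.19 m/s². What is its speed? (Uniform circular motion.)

v = √(a_c × r) = √(4.19 × 77.3) = 18.0 m/s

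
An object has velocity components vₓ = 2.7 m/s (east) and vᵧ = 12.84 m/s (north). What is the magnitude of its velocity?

|v| = √(vₓ² + vᵧ²) = √(2.7² + 12.84²) = √(172.1556) = 13.12 m/s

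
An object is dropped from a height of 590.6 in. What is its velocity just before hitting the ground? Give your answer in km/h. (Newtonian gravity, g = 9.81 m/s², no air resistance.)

h = 590.6 in × 0.0254 = 15.0012 m
v = √(2gh) = √(2 × 9.81 × 15.0012) = 17.1559 m/s
v = 17.1559 m/s / 0.2777777777777778 = 61.76 km/h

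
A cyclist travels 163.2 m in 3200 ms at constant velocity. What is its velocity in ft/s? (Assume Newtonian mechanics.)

t = 3200 ms × 0.001 = 3.2 s
v = d / t = 163.2 / 3.2 = 51.0 m/s
v = 51.0 m/s / 0.3048 = 167.3 ft/s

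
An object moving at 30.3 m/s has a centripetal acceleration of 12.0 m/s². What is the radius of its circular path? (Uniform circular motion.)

r = v²/a_c = 30.3²/12.0 = 76.51 m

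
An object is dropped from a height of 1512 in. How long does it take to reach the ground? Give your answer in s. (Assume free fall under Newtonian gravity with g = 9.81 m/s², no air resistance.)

h = 1512 in × 0.0254 = 38.4048 m
t = √(2h/g) = √(2 × 38.4048 / 9.81) = 2.798 s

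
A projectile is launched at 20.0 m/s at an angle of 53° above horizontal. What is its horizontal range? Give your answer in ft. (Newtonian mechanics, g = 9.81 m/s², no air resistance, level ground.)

R = v₀² × sin(2θ) / g = 20.0² × sin(2 × 53°) / 9.81 = 400.0 × 0.961262 / 9.81 = 39.1952 m
R = 39.1952 m / 0.3048 = 128.6 ft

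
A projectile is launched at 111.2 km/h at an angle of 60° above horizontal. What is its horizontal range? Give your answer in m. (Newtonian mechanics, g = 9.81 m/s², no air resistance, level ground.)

v₀ = 111.2 km/h × 0.2777777777777778 = 30.8889 m/s
R = v₀² × sin(2θ) / g = 30.8889² × sin(2 × 60°) / 9.81 = 954.124 × 0.866025 / 9.81 = 84.23 m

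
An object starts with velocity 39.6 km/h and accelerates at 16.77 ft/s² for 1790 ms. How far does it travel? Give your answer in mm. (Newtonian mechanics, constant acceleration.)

v₀ = 39.6 km/h × 0.2777777777777778 = 11.0 m/s
a = 16.77 ft/s² × 0.3048 = 5.1115 m/s²
t = 1790 ms × 0.001 = 1.79 s
d = v₀ × t + ½ × a × t² = 11.0 × 1.79 + 0.5 × 5.1115 × 1.79² = 27.8789 m
d = 27.8789 m / 0.001 = 27880 mm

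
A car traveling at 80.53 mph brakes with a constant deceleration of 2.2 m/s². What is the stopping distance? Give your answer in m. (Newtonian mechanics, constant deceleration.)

v₀ = 80.53 mph × 0.44704 = 36.0001 m/s
d = v₀² / (2a) = 36.0001² / (2 × 2.2) = 1296.01 / 4.4 = 294.5 m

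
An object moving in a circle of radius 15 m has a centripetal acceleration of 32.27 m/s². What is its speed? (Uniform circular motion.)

v = √(a_c × r) = √(32.27 × 15) = 22.0 m/s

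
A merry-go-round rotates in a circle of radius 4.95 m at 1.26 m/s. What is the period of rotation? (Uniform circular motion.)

T = 2πr/v = 2π×4.95/1.26 = 24.68 s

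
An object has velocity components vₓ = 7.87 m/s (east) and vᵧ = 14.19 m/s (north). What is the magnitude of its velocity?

|v| = √(vₓ² + vᵧ²) = √(7.87² + 14.19²) = √(263.293) = 16.23 m/s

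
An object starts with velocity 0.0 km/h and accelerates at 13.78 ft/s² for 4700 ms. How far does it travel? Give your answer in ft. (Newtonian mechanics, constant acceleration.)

v₀ = 0.0 km/h × 0.2777777777777778 = 0.0 m/s
a = 13.78 ft/s² × 0.3048 = 4.20014 m/s²
t = 4700 ms × 0.001 = 4.7 s
d = v₀ × t + ½ × a × t² = 0.0 × 4.7 + 0.5 × 4.20014 × 4.7² = 46.3905 m
d = 46.3905 m / 0.3048 = 152.2 ft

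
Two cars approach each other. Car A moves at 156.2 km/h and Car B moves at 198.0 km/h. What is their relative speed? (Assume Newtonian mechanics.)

v_rel = v_A + v_B = 156.2 + 198.0 = 354.2 km/h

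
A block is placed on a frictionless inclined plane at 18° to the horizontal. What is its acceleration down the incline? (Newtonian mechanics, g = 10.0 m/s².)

a = g sin(θ) = 10.0 × sin(18°) = 10.0 × 0.309 = 3.09 m/s²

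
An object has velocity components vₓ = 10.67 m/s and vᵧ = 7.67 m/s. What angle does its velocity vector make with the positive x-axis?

θ = arctan(vᵧ/vₓ) = arctan(7.67/10.67) = 35.71°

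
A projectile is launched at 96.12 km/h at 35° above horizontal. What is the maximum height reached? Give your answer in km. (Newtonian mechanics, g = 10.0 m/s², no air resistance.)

v₀ = 96.12 km/h × 0.2777777777777778 = 26.7 m/s
H = v₀² × sin²(θ) / (2g) = 26.7² × sin(35°)² / (2 × 10.0) = 712.89 × 0.32899 / 20.0 = 11.7267 m
H = 11.7267 m / 1000.0 = 0.01173 km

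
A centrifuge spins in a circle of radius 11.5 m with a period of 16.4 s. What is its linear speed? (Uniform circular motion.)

v = 2πr/T = 2π×11.5/16.4 = 4.41 m/s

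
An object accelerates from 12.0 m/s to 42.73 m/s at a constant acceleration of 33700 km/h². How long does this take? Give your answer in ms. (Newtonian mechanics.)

a = 33700 km/h² × 7.716049382716049e-05 = 2.60031 m/s²
t = (v - v₀) / a = (42.73 - 12.0) / 2.60031 = 11.8178 s
t = 11.8178 s / 0.001 = 11820 ms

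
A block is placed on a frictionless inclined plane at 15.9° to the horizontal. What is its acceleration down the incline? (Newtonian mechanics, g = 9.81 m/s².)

a = g sin(θ) = 9.81 × sin(15.9°) = 9.81 × 0.274 = 2.69 m/s²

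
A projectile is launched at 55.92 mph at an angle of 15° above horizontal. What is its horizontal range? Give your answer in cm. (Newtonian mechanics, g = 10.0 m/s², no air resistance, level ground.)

v₀ = 55.92 mph × 0.44704 = 24.9985 m/s
R = v₀² × sin(2θ) / g = 24.9985² × sin(2 × 15°) / 10.0 = 624.925 × 0.5 / 10.0 = 31.2462 m
R = 31.2462 m / 0.01 = 3125 cm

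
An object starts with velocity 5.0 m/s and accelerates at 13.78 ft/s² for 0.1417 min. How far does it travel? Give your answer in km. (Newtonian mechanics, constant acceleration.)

a = 13.78 ft/s² × 0.3048 = 4.20014 m/s²
t = 0.1417 min × 60.0 = 8.502 s
d = v₀ × t + ½ × a × t² = 5.0 × 8.502 + 0.5 × 4.20014 × 8.502² = 194.311 m
d = 194.311 m / 1000.0 = 0.1943 km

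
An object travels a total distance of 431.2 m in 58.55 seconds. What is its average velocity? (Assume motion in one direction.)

v_avg = Δd / Δt = 431.2 / 58.55 = 7.36 m/s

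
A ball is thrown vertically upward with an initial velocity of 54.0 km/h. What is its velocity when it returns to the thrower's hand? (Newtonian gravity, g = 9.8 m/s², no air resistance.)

By conservation of energy (no air resistance), the ball returns to the throw height with the same speed as launch, but directed downward.
|v_ground| = v₀ = 54.0 km/h
v_ground = 54.0 km/h (downward)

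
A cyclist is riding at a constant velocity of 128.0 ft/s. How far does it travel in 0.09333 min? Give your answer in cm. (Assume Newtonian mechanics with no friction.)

v = 128.0 ft/s × 0.3048 = 39.0144 m/s
t = 0.09333 min × 60.0 = 5.5998 s
d = v × t = 39.0144 × 5.5998 = 218.473 m
d = 218.473 m / 0.01 = 21850 cm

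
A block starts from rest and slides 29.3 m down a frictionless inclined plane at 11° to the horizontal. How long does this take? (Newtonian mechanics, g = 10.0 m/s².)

a = g sin(θ) = 10.0 × sin(11°) = 1.9081 m/s²
t = √(2d/a) = √(2 × 29.3 / 1.9081) = 5.54 s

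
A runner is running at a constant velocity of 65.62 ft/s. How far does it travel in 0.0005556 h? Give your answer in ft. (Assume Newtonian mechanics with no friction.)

v = 65.62 ft/s × 0.3048 = 20.001 m/s
t = 0.0005556 h × 3600.0 = 2.00016 s
d = v × t = 20.001 × 2.00016 = 40.0052 m
d = 40.0052 m / 0.3048 = 131.3 ft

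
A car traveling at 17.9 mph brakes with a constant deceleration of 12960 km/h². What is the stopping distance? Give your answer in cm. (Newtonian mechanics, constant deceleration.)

v₀ = 17.9 mph × 0.44704 = 8.00202 m/s
a = 12960 km/h² × 7.716049382716049e-05 = 1.0 m/s²
d = v₀² / (2a) = 8.00202² / (2 × 1.0) = 64.0323 / 2.0 = 32.0162 m
d = 32.0162 m / 0.01 = 3202 cm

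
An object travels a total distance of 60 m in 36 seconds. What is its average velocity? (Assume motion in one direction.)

v_avg = Δd / Δt = 60 / 36 = 1.67 m/s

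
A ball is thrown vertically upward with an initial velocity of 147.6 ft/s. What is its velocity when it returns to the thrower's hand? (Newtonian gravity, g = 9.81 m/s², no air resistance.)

By conservation of energy (no air resistance), the ball returns to the throw height with the same speed as launch, but directed downward.
|v_ground| = v₀ = 147.6 ft/s
v_ground = 147.6 ft/s (downward)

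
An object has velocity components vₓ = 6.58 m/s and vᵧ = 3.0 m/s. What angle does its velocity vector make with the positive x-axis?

θ = arctan(vᵧ/vₓ) = arctan(3.0/6.58) = 24.51°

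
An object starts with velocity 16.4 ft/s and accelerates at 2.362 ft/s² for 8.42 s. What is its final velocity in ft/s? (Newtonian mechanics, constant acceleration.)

v₀ = 16.4 ft/s × 0.3048 = 4.99872 m/s
a = 2.362 ft/s² × 0.3048 = 0.719938 m/s²
v = v₀ + a × t = 4.99872 + 0.719938 × 8.42 = 11.0606 m/s
v = 11.0606 m/s / 0.3048 = 36.29 ft/s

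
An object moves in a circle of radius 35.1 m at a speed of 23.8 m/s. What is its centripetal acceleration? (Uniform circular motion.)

a_c = v²/r = 23.8²/35.1 = 566.44/35.1 = 16.14 m/s²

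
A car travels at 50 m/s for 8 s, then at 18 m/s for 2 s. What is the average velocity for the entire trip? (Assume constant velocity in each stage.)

d₁ = v₁t₁ = 50 × 8 = 400 m
d₂ = v₂t₂ = 18 × 2 = 36 m
d_total = 436 m, t_total = 10 s
v_avg = d_total/t_total = 436/10 = 43.6 m/s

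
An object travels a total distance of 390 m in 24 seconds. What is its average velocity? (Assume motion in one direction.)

v_avg = Δd / Δt = 390 / 24 = 16.25 m/s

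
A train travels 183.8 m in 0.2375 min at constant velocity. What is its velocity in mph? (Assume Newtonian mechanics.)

t = 0.2375 min × 60.0 = 14.25 s
v = d / t = 183.8 / 14.25 = 12.8982 m/s
v = 12.8982 m/s / 0.44704 = 28.85 mph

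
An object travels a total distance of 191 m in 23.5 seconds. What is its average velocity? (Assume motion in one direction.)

v_avg = Δd / Δt = 191 / 23.5 = 8.13 m/s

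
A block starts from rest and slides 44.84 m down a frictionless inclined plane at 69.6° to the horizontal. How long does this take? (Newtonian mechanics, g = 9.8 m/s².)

a = g sin(θ) = 9.8 × sin(69.6°) = 9.1854 m/s²
t = √(2d/a) = √(2 × 44.84 / 9.1854) = 3.12 s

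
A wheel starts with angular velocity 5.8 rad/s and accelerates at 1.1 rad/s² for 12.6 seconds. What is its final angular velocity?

ω = ω₀ + αt = 5.8 + 1.1 × 12.6 = 19.66 rad/s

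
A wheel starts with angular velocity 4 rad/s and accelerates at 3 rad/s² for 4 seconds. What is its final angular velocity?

ω = ω₀ + αt = 4 + 3 × 4 = 16 rad/s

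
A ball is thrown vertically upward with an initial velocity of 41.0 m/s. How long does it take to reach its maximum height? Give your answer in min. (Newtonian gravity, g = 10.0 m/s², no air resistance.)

t_up = v₀ / g = 41.0 / 10.0 = 4.1 s
t_up = 4.1 s / 60.0 = 0.06833 min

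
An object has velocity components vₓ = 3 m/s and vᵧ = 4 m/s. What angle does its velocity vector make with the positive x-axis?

θ = arctan(vᵧ/vₓ) = arctan(4/3) = 53.13°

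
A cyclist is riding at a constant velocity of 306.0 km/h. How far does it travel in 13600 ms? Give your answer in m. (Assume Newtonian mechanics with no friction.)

v = 306.0 km/h × 0.2777777777777778 = 85.0 m/s
t = 13600 ms × 0.001 = 13.6 s
d = v × t = 85.0 × 13.6 = 1156 m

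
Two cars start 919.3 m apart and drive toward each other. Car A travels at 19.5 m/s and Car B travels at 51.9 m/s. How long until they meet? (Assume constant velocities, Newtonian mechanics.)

Combined speed: v_combined = 19.5 + 51.9 = 71.4 m/s
Time to meet: t = d/v_combined = 919.3/71.4 = 12.88 s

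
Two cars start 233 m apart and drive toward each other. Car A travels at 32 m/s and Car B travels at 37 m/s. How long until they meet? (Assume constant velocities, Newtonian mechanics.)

Combined speed: v_combined = 32 + 37 = 69 m/s
Time to meet: t = d/v_combined = 233/69 = 3.38 s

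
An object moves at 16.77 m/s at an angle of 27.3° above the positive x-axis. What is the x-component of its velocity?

vₓ = v cos(θ) = 16.77 × cos(27.3°) = 14.9 m/s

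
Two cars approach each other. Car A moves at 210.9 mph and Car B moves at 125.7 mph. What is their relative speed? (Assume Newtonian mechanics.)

v_rel = v_A + v_B = 210.9 + 125.7 = 336.6 mph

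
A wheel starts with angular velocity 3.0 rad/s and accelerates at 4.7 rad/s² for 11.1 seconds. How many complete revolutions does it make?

θ = ω₀t + ½αt² = 3.0×11.1 + ½×4.7×11.1² = 322.8435 rad
Total revolutions = θ/(2π) = 322.8435/(2π) = 51.38
Complete revolutions = ⌊51.38⌋ = 51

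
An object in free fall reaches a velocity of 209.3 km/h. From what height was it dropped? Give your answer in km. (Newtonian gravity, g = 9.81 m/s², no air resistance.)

v = 209.3 km/h × 0.2777777777777778 = 58.1389 m/s
h = v² / (2g) = 58.1389² / (2 × 9.81) = 172.28 m
h = 172.28 m / 1000.0 = 0.1723 km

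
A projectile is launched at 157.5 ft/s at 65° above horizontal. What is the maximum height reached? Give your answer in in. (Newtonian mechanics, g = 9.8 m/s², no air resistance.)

v₀ = 157.5 ft/s × 0.3048 = 48.006 m/s
H = v₀² × sin²(θ) / (2g) = 48.006² × sin(65°)² / (2 × 9.8) = 2304.58 × 0.821394 / 19.6 = 96.58 m
H = 96.58 m / 0.0254 = 3802 in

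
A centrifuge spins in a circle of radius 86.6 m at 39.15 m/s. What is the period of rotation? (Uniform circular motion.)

T = 2πr/v = 2π×86.6/39.15 = 13.9 s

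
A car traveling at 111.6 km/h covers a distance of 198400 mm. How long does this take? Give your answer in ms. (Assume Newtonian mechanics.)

d = 198400 mm × 0.001 = 198.4 m
v = 111.6 km/h × 0.2777777777777778 = 31.0 m/s
t = d / v = 198.4 / 31.0 = 6.4 s
t = 6.4 s / 0.001 = 6400 ms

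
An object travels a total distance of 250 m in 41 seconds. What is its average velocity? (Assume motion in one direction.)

v_avg = Δd / Δt = 250 / 41 = 6.1 m/s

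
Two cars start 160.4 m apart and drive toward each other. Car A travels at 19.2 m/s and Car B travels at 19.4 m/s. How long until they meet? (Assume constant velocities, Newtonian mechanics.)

Combined speed: v_combined = 19.2 + 19.4 = 38.6 m/s
Time to meet: t = d/v_combined = 160.4/38.6 = 4.16 s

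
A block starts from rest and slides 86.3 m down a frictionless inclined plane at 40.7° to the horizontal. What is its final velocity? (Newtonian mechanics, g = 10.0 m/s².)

a = g sin(θ) = 10.0 × sin(40.7°) = 6.521 m/s²
v = √(2ad) = √(2 × 6.521 × 86.3) = 33.55 m/s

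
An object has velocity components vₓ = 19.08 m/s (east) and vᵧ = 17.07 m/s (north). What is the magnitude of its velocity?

|v| = √(vₓ² + vᵧ²) = √(19.08² + 17.07²) = √(655.4313) = 25.6 m/s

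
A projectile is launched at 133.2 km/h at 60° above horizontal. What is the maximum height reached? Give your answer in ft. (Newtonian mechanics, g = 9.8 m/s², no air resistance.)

v₀ = 133.2 km/h × 0.2777777777777778 = 37.0 m/s
H = v₀² × sin²(θ) / (2g) = 37.0² × sin(60°)² / (2 × 9.8) = 1369.0 × 0.75 / 19.6 = 52.3852 m
H = 52.3852 m / 0.3048 = 171.9 ft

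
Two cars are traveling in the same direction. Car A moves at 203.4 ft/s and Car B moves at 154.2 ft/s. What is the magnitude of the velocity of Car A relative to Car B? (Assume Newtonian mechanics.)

v_rel = |v_A - v_B| = |203.4 - 154.2| = 49.2 ft/s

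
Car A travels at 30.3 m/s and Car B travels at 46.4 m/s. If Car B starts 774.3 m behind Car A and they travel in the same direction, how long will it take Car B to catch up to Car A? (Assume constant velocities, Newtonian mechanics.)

Relative speed: v_rel = 46.4 - 30.3 = 16.1 m/s
Time to catch: t = d₀/v_rel = 774.3/16.1 = 48.09 s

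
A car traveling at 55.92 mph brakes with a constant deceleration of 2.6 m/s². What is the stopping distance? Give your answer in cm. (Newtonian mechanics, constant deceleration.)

v₀ = 55.92 mph × 0.44704 = 24.9985 m/s
d = v₀² / (2a) = 24.9985² / (2 × 2.6) = 624.925 / 5.2 = 120.178 m
d = 120.178 m / 0.01 = 12020 cm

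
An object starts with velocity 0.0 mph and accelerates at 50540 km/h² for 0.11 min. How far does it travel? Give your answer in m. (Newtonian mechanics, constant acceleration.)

v₀ = 0.0 mph × 0.44704 = 0.0 m/s
a = 50540 km/h² × 7.716049382716049e-05 = 3.89969 m/s²
t = 0.11 min × 60.0 = 6.6 s
d = v₀ × t + ½ × a × t² = 0.0 × 6.6 + 0.5 × 3.89969 × 6.6² = 84.94 m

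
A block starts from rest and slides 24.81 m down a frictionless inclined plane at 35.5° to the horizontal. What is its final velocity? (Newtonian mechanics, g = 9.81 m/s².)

a = g sin(θ) = 9.81 × sin(35.5°) = 5.6967 m/s²
v = √(2ad) = √(2 × 5.6967 × 24.81) = 16.81 m/s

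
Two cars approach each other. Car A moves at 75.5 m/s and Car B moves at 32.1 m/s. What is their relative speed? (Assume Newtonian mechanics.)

v_rel = v_A + v_B = 75.5 + 32.1 = 107.6 m/s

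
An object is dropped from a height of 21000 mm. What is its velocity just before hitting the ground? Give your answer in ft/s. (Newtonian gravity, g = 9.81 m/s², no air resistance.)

h = 21000 mm × 0.001 = 21.0 m
v = √(2gh) = √(2 × 9.81 × 21.0) = 20.2983 m/s
v = 20.2983 m/s / 0.3048 = 66.6 ft/s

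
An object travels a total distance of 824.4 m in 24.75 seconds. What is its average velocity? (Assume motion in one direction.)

v_avg = Δd / Δt = 824.4 / 24.75 = 33.31 m/s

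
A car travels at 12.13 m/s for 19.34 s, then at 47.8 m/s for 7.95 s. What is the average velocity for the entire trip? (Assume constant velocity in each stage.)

d₁ = v₁t₁ = 12.13 × 19.34 = 234.5942 m
d₂ = v₂t₂ = 47.8 × 7.95 = 380.01 m
d_total = 614.6042 m, t_total = 27.29 s
v_avg = d_total/t_total = 614.6042/27.29 = 22.52 m/s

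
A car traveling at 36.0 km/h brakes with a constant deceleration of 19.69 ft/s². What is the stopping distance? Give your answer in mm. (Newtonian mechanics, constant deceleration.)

v₀ = 36.0 km/h × 0.2777777777777778 = 10.0 m/s
a = 19.69 ft/s² × 0.3048 = 6.00151 m/s²
d = v₀² / (2a) = 10.0² / (2 × 6.00151) = 100.0 / 12.003 = 8.33125 m
d = 8.33125 m / 0.001 = 8331 mm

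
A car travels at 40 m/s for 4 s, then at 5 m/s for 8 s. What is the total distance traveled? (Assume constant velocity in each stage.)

d₁ = v₁t₁ = 40 × 4 = 160 m
d₂ = v₂t₂ = 5 × 8 = 40 m
d_total = 160 + 40 = 200 m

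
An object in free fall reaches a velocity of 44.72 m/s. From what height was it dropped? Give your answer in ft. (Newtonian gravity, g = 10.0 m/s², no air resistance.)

h = v² / (2g) = 44.72² / (2 × 10.0) = 99.9939 m
h = 99.9939 m / 0.3048 = 328.1 ft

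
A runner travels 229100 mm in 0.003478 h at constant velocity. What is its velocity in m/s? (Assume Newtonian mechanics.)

d = 229100 mm × 0.001 = 229.1 m
t = 0.003478 h × 3600.0 = 12.5208 s
v = d / t = 229.1 / 12.5208 = 18.3 m/s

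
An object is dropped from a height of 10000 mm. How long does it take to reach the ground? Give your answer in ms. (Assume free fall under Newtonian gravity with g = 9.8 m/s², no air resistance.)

h = 10000 mm × 0.001 = 10.0 m
t = √(2h/g) = √(2 × 10.0 / 9.8) = 1.42857 s
t = 1.42857 s / 0.001 = 1429 ms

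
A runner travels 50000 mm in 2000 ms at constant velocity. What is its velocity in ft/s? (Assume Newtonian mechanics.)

d = 50000 mm × 0.001 = 50.0 m
t = 2000 ms × 0.001 = 2.0 s
v = d / t = 50.0 / 2.0 = 25.0 m/s
v = 25.0 m/s / 0.3048 = 82.02 ft/s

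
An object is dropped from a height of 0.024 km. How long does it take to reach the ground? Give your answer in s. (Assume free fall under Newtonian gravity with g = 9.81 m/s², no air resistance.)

h = 0.024 km × 1000.0 = 24.0 m
t = √(2h/g) = √(2 × 24.0 / 9.81) = 2.212 s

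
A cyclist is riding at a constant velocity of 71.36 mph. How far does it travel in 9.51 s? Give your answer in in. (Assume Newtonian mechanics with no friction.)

v = 71.36 mph × 0.44704 = 31.9008 m/s
d = v × t = 31.9008 × 9.51 = 303.377 m
d = 303.377 m / 0.0254 = 11940 in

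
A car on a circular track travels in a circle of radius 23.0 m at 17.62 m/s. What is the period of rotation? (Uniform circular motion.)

T = 2πr/v = 2π×23.0/17.62 = 8.2 s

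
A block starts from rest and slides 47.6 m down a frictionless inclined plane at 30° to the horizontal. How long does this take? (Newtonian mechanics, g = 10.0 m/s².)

a = g sin(θ) = 10.0 × sin(30°) = 5.0 m/s²
t = √(2d/a) = √(2 × 47.6 / 5.0) = 4.36 s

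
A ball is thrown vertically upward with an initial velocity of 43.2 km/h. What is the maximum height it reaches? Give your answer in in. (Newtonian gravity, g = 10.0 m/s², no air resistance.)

v₀ = 43.2 km/h × 0.2777777777777778 = 12.0 m/s
h_max = v₀² / (2g) = 12.0² / (2 × 10.0) = 144.0 / 20.0 = 7.2 m
h_max = 7.2 m / 0.0254 = 283.5 in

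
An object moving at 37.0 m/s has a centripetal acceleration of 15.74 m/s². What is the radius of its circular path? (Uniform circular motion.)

r = v²/a_c = 37.0²/15.74 = 86.98 m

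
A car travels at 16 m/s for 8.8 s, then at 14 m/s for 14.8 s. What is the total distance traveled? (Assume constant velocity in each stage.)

d₁ = v₁t₁ = 16 × 8.8 = 140.8 m
d₂ = v₂t₂ = 14 × 14.8 = 207.2 m
d_total = 140.8 + 207.2 = 348.0 m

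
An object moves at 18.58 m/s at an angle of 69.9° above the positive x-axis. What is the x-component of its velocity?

vₓ = v cos(θ) = 18.58 × cos(69.9°) = 6.39 m/s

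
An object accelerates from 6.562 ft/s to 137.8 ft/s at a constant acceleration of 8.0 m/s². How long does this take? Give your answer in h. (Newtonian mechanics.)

v₀ = 6.562 ft/s × 0.3048 = 2.0001 m/s
v = 137.8 ft/s × 0.3048 = 42.0014 m/s
t = (v - v₀) / a = (42.0014 - 2.0001) / 8.0 = 5.00016 s
t = 5.00016 s / 3600.0 = 0.001389 h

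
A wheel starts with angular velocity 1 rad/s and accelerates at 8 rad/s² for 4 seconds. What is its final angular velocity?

ω = ω₀ + αt = 1 + 8 × 4 = 33 rad/s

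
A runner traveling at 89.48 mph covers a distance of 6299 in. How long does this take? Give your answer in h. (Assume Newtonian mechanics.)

d = 6299 in × 0.0254 = 159.995 m
v = 89.48 mph × 0.44704 = 40.0011 m/s
t = d / v = 159.995 / 40.0011 = 3.99977 s
t = 3.99977 s / 3600.0 = 0.001111 h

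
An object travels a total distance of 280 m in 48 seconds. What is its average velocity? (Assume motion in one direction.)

v_avg = Δd / Δt = 280 / 48 = 5.83 m/s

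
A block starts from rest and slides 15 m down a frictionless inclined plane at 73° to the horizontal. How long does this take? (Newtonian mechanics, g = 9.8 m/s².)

a = g sin(θ) = 9.8 × sin(73°) = 9.3718 m/s²
t = √(2d/a) = √(2 × 15 / 9.3718) = 1.79 s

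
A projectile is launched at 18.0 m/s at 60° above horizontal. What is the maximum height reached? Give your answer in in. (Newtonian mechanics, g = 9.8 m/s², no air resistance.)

H = v₀² × sin²(θ) / (2g) = 18.0² × sin(60°)² / (2 × 9.8) = 324.0 × 0.75 / 19.6 = 12.398 m
H = 12.398 m / 0.0254 = 488.1 in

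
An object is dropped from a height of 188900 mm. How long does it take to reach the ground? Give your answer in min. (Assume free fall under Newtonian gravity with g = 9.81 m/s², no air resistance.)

h = 188900 mm × 0.001 = 188.9 m
t = √(2h/g) = √(2 × 188.9 / 9.81) = 6.20578 s
t = 6.20578 s / 60.0 = 0.1034 min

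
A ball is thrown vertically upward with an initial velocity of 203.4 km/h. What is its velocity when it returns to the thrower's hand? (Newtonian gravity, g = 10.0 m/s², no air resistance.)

By conservation of energy (no air resistance), the ball returns to the throw height with the same speed as launch, but directed downward.
|v_ground| = v₀ = 203.4 km/h
v_ground = 203.4 km/h (downward)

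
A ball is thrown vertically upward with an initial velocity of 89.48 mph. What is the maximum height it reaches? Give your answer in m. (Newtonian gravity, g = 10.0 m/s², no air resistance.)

v₀ = 89.48 mph × 0.44704 = 40.0011 m/s
h_max = v₀² / (2g) = 40.0011² / (2 × 10.0) = 1600.09 / 20.0 = 80.0 m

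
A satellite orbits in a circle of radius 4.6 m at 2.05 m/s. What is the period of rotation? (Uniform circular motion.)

T = 2πr/v = 2π×4.6/2.05 = 14.1 s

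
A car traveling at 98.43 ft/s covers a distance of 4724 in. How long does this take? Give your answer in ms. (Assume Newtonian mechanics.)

d = 4724 in × 0.0254 = 119.99 m
v = 98.43 ft/s × 0.3048 = 30.0015 m/s
t = d / v = 119.99 / 30.0015 = 3.99947 s
t = 3.99947 s / 0.001 = 3999 ms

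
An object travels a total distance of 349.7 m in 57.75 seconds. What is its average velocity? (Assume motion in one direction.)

v_avg = Δd / Δt = 349.7 / 57.75 = 6.06 m/s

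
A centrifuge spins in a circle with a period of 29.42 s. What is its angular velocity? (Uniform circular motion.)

ω = 2π/T = 2π/29.42 = 0.2136 rad/s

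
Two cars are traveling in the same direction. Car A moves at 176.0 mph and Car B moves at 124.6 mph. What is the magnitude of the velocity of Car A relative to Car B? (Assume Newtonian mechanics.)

v_rel = |v_A - v_B| = |176.0 - 124.6| = 51.4 mph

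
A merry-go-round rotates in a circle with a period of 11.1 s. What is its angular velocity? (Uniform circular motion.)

ω = 2π/T = 2π/11.1 = 0.5661 rad/s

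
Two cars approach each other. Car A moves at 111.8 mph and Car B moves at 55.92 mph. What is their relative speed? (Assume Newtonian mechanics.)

v_rel = v_A + v_B = 111.8 + 55.92 = 167.72 mph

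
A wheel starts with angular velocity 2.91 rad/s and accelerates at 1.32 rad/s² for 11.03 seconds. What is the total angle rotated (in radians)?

θ = ω₀t + ½αt² = 2.91×11.03 + ½×1.32×11.03² = 112.39 rad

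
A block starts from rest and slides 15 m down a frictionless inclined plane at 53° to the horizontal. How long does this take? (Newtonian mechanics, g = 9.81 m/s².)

a = g sin(θ) = 9.81 × sin(53°) = 7.8346 m/s²
t = √(2d/a) = √(2 × 15 / 7.8346) = 1.96 s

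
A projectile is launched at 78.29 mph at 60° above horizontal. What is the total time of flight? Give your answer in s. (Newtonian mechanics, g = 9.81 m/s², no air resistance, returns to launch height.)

v₀ = 78.29 mph × 0.44704 = 34.9988 m/s
T = 2 × v₀ × sin(θ) / g = 2 × 34.9988 × sin(60°) / 9.81 = 2 × 34.9988 × 0.866025 / 9.81 = 6.179 s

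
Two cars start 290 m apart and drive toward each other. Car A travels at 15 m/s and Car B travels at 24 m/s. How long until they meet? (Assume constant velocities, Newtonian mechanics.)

Combined speed: v_combined = 15 + 24 = 39 m/s
Time to meet: t = d/v_combined = 290/39 = 7.44 s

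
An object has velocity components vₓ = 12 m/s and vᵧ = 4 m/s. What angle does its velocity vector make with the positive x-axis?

θ = arctan(vᵧ/vₓ) = arctan(4/12) = 18.43°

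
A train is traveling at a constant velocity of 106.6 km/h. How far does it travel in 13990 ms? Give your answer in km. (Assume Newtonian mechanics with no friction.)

v = 106.6 km/h × 0.2777777777777778 = 29.6111 m/s
t = 13990 ms × 0.001 = 13.99 s
d = v × t = 29.6111 × 13.99 = 414.259 m
d = 414.259 m / 1000.0 = 0.4143 km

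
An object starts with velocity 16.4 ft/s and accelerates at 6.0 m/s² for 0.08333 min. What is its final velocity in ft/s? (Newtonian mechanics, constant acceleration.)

v₀ = 16.4 ft/s × 0.3048 = 4.99872 m/s
t = 0.08333 min × 60.0 = 4.9998 s
v = v₀ + a × t = 4.99872 + 6.0 × 4.9998 = 34.9975 m/s
v = 34.9975 m/s / 0.3048 = 114.8 ft/s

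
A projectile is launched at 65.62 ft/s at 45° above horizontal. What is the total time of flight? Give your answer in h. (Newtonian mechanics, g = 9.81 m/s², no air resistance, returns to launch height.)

v₀ = 65.62 ft/s × 0.3048 = 20.001 m/s
T = 2 × v₀ × sin(θ) / g = 2 × 20.001 × sin(45°) / 9.81 = 2 × 20.001 × 0.707107 / 9.81 = 2.88335 s
T = 2.88335 s / 3600.0 = 0.0008009 h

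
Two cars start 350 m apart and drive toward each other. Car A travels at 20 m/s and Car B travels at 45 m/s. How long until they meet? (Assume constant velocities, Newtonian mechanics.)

Combined speed: v_combined = 20 + 45 = 65 m/s
Time to meet: t = d/v_combined = 350/65 = 5.38 s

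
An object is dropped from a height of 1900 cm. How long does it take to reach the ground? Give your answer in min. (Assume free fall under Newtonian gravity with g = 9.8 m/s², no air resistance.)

h = 1900 cm × 0.01 = 19.0 m
t = √(2h/g) = √(2 × 19.0 / 9.8) = 1.96915 s
t = 1.96915 s / 60.0 = 0.03282 min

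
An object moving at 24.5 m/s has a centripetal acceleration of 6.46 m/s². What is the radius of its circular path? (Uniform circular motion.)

r = v²/a_c = 24.5²/6.46 = 92.92 m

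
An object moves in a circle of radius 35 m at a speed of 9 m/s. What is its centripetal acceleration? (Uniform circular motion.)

a_c = v²/r = 9²/35 = 81/35 = 2.31 m/s²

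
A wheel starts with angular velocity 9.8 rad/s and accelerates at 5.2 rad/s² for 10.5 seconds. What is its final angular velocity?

ω = ω₀ + αt = 9.8 + 5.2 × 10.5 = 64.4 rad/s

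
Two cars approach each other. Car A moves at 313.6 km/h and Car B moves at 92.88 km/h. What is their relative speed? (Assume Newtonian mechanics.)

v_rel = v_A + v_B = 313.6 + 92.88 = 406.48 km/h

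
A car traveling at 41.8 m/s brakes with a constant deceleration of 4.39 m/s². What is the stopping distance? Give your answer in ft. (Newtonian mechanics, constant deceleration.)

d = v₀² / (2a) = 41.8² / (2 × 4.39) = 1747.24 / 8.78 = 199.002 m
d = 199.002 m / 0.3048 = 652.9 ft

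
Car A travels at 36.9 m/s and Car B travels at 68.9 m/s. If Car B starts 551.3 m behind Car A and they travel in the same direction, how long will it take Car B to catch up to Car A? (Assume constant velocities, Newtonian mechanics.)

Relative speed: v_rel = 68.9 - 36.9 = 32.0 m/s
Time to catch: t = d₀/v_rel = 551.3/32.0 = 17.23 s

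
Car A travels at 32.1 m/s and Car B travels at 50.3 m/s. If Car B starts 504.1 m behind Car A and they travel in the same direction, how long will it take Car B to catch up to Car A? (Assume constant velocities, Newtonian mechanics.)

Relative speed: v_rel = 50.3 - 32.1 = 18.2 m/s
Time to catch: t = d₀/v_rel = 504.1/18.2 = 27.7 s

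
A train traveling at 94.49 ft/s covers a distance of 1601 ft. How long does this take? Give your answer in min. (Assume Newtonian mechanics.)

d = 1601 ft × 0.3048 = 487.985 m
v = 94.49 ft/s × 0.3048 = 28.8006 m/s
t = d / v = 487.985 / 28.8006 = 16.9436 s
t = 16.9436 s / 60.0 = 0.2824 min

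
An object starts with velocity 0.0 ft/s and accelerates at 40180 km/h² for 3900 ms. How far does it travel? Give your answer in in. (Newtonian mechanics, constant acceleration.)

v₀ = 0.0 ft/s × 0.3048 = 0.0 m/s
a = 40180 km/h² × 7.716049382716049e-05 = 3.10031 m/s²
t = 3900 ms × 0.001 = 3.9 s
d = v₀ × t + ½ × a × t² = 0.0 × 3.9 + 0.5 × 3.10031 × 3.9² = 23.5779 m
d = 23.5779 m / 0.0254 = 928.3 in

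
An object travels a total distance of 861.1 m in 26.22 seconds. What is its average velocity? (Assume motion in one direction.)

v_avg = Δd / Δt = 861.1 / 26.22 = 32.84 m/s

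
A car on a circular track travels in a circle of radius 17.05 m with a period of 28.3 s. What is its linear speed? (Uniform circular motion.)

v = 2πr/T = 2π×17.05/28.3 = 3.79 m/s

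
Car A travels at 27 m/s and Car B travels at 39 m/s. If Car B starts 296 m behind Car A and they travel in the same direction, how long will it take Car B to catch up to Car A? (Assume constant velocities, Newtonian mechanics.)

Relative speed: v_rel = 39 - 27 = 12 m/s
Time to catch: t = d₀/v_rel = 296/12 = 24.67 s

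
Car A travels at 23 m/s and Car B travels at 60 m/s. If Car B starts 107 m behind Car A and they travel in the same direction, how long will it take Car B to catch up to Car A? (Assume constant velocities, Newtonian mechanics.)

Relative speed: v_rel = 60 - 23 = 37 m/s
Time to catch: t = d₀/v_rel = 107/37 = 2.89 s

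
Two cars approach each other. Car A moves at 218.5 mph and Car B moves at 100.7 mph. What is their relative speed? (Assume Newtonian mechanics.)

v_rel = v_A + v_B = 218.5 + 100.7 = 319.2 mph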